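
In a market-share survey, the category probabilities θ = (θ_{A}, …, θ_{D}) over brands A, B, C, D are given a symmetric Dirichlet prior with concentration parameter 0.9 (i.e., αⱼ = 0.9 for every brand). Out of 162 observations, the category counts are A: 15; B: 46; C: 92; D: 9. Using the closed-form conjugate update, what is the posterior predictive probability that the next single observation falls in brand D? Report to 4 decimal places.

0.0598

The Dirichlet prior is conjugate to the Multinomial likelihood: each posterior αⱼ = prior αⱼ + observed count nⱼ.
Posterior concentration: (15.9, 46.9, 92.9, 9.9), total = 165.6.
P(next = D | data) = α_{D}/Σα = 0.0598.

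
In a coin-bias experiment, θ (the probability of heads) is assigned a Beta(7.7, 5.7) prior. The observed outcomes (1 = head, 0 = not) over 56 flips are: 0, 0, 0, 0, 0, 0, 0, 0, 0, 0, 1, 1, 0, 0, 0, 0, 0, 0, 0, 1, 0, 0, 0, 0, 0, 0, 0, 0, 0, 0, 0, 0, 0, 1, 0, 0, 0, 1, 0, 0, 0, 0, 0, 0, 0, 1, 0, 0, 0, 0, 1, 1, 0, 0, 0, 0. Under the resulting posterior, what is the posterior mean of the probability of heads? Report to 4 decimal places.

The Beta prior is conjugate to a Binomial/Bernoulli likelihood; the update adds successes to α and failures to β.
Posterior: Beta(α+k, β+n−k) = Beta(7.7+8, 5.7+48) = Beta(15.7, 53.7).
Posterior mean = α/(α+β) = 15.7/69.4 = 0.2262.

0.2262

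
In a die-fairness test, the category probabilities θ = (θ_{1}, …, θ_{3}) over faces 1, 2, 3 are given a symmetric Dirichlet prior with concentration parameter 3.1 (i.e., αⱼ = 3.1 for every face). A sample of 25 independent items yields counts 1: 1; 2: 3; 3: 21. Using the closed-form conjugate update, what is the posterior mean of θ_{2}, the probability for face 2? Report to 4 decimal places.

0.1778

The Dirichlet prior is conjugate to the Multinomial likelihood: each posterior αⱼ = prior αⱼ + observed count nⱼ.
Posterior concentration: (4.1, 6.1, 24.1), total = 34.3.
E[θ_{2}|data] = α_{2}/Σα = 6.1/34.3 = 0.1778.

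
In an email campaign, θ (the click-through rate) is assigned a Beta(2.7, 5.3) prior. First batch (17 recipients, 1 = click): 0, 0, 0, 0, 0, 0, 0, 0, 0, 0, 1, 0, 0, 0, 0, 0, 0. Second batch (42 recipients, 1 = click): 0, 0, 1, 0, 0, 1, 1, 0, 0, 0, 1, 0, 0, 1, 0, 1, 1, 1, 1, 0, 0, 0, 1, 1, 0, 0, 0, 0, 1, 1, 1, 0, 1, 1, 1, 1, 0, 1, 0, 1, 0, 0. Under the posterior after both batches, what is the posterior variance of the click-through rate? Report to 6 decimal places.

0.003362

The Beta prior is conjugate to a Binomial/Bernoulli likelihood; the update adds successes to α and failures to β.
After batch 1: Beta(2.7+1, 5.3+16) = Beta(3.7, 21.3).
After batch 2: Beta(3.7+20, 21.3+22) = Beta(23.7, 43.3).
Var = αβ/((α+β)²(α+β+1)) = 23.7·43.3/(67.0²·68.0) = 0.003362.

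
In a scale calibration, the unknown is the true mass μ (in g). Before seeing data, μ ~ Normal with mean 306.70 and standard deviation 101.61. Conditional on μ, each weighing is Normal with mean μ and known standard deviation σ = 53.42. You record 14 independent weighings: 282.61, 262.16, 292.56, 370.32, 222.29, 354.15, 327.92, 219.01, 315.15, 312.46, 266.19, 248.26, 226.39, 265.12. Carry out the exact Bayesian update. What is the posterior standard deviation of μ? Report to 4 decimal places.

For Normal data with known variance σ², a Normal(μ₀, σ₀²) prior on μ is conjugate. Posterior precision = 1/σ₀² + n/σ²; posterior mean is the precision-weighted average of μ₀ and x̄.
σ₀² = 101.61² = 10324.5921, σ² = 53.42² = 2853.6964; σ² + n·σ₀² = 2853.6964 + 14·10324.5921 = 147397.9858.
Posterior precision = 1/σ₀² + n/σ² = 1/10324.5921 + 14/2853.6964 = (σ² + n·σ₀²)/(σ₀²σ²) = 147397.9858/(10324.5921·2853.6964); posterior variance σₙ² = σ₀²σ²/(σ² + n·σ₀²) = 10324.5921·2853.6964/147397.9858 = 199.889104.
Posterior SD = √σₙ² = √(10324.5921·2853.6964/147397.9858) = 14.1382.

14.1382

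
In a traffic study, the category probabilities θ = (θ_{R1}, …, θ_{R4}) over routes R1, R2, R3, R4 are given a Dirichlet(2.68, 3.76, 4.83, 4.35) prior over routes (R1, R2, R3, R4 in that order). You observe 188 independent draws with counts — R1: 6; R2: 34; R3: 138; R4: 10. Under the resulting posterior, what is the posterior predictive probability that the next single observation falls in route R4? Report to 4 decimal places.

0.0705

The Dirichlet prior is conjugate to the Multinomial likelihood: each posterior αⱼ = prior αⱼ + observed count nⱼ.
Posterior concentration: (8.68, 37.76, 142.83, 14.35), total = 203.62.
P(next = R4 | data) = α_{R4}/Σα = 0.0705.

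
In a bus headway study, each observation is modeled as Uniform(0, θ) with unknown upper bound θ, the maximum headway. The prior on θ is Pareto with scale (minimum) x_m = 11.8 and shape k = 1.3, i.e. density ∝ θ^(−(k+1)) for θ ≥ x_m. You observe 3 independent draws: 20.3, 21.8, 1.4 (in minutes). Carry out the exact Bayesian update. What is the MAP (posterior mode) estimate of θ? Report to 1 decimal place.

A Pareto(scale x_m, shape k) prior on the upper bound θ of Uniform(0, θ) is conjugate: posterior is Pareto(max(x_m, max xᵢ), k + n).
Sample maximum = 21.8; prior scale x_m = 11.8 → posterior scale = max = 21.8.
Posterior shape = 1.3 + 3 = 4.3.
The Pareto density is decreasing on [x_m, ∞), so the mode is x_m = 21.8.

21.8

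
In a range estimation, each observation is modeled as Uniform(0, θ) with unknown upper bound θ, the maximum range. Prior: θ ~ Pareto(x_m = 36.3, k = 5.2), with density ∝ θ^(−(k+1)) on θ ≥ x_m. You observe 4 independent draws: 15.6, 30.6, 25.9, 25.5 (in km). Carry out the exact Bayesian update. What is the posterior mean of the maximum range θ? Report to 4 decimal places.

A Pareto(scale x_m, shape k) prior on the upper bound θ of Uniform(0, θ) is conjugate: posterior is Pareto(max(x_m, max xᵢ), k + n).
Sample maximum = 30.6; prior scale x_m = 36.3 → posterior scale = max = 36.3.
Posterior shape = 5.2 + 4 = 9.2.
E[θ|data] = k·x_m/(k−1) = 9.2·36.3/8.2 = 40.7268.

40.7268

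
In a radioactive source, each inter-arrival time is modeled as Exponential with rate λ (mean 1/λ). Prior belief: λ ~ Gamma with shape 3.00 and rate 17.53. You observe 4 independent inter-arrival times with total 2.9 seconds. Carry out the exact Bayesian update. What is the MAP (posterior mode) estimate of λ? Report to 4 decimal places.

0.2937

With a Gamma(shape α, rate β) prior on the exponential rate λ, the posterior after n observations with total T = Σxᵢ is Gamma(α+n, β+T).
Posterior: Gamma(3.00+4, 17.53+2.9) = Gamma(7.00, 20.43).
Mode = (α−1)/β = 0.2937.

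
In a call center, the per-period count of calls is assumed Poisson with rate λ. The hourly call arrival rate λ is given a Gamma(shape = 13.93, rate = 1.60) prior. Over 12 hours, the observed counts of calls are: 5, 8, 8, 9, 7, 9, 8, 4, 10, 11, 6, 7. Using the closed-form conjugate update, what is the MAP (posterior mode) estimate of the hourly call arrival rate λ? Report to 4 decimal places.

7.7154

With a Gamma(shape α, rate β) prior, the Poisson likelihood is conjugate: the posterior is Gamma(α + ΣXᵢ, β + n).
Sum of counts S = 92 over n = 12 hours.
Posterior: Gamma(α+S, β+n) = Gamma(13.93+92, 1.60+12) = Gamma(105.93, 13.60).
Mode of Gamma(α,β) for α≥1 is (α−1)/β = 104.93/13.60 = 7.7154.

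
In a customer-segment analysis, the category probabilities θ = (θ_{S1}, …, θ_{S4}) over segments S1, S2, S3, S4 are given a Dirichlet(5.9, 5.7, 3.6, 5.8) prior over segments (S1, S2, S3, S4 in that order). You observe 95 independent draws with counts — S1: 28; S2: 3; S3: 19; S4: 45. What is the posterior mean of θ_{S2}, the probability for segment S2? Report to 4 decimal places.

0.0750

The Dirichlet prior is conjugate to the Multinomial likelihood: each posterior αⱼ = prior αⱼ + observed count nⱼ.
Posterior concentration: (33.9, 8.7, 22.6, 50.8), total = 116.0.
E[θ_{S2}|data] = α_{S2}/Σα = 8.7/116.0 = 0.0750.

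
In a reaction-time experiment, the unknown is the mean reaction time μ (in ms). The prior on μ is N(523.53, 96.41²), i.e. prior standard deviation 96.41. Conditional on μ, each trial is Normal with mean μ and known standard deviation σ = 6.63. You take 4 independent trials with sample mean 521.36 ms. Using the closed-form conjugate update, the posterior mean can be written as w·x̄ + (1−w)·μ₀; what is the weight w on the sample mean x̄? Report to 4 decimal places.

For Normal data with known variance σ², a Normal(μ₀, σ₀²) prior on μ is conjugate. Posterior precision = 1/σ₀² + n/σ²; posterior mean is the precision-weighted average of μ₀ and x̄.
σ₀² = 96.41² = 9294.8881, σ² = 6.63² = 43.9569. Prior precision 1/σ₀² = 1/9294.8881; data precision n/σ² = 4/43.9569.
w = (n/σ²)/(1/σ₀² + n/σ²) = n·σ₀²/(σ² + n·σ₀²) = 4·9294.8881/(43.9569 + 4·9294.8881) = 37179.5524/37223.5093 = 0.9988.

0.9988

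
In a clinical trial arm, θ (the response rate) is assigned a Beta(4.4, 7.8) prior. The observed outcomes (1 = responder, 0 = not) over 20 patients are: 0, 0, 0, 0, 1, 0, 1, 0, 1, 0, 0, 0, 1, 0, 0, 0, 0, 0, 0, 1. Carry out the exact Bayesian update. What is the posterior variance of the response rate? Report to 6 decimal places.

The Beta prior is conjugate to a Binomial/Bernoulli likelihood; the update adds successes to α and failures to β.
Posterior: Beta(α+k, β+n−k) = Beta(4.4+5, 7.8+15) = Beta(9.4, 22.8).
Var = αβ/((α+β)²(α+β+1)) = 9.4·22.8/(32.2²·33.2) = 0.006226.

0.006226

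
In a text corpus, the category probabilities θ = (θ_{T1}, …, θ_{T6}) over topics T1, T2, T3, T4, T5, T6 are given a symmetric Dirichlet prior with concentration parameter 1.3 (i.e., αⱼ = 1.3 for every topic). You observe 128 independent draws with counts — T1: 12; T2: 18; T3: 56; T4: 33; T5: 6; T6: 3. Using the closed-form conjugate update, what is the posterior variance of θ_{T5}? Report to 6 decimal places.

The Dirichlet prior is conjugate to the Multinomial likelihood: each posterior αⱼ = prior αⱼ + observed count nⱼ.
Posterior concentration: (13.3, 19.3, 57.3, 34.3, 7.3, 4.3), total = 135.8.
Var[θ_j] = α_j(Σα−α_j)/((Σα)²(Σα+1)) = 7.3·128.5/(135.8²·136.8) = 0.000372.

0.000372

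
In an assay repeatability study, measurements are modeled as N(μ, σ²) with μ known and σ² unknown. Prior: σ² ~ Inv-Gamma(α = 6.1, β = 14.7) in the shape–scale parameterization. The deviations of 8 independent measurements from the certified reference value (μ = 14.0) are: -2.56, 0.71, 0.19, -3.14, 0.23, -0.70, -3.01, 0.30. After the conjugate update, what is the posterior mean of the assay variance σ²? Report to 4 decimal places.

With known mean μ and an Inverse-Gamma(α, β) prior on σ², the Normal likelihood is conjugate: posterior is Inv-Gamma(α + n/2, β + Σ(xᵢ−μ)²/2).
Σ(xᵢ−μ)² = (-2.56)² + (0.71)² + (0.19)² + (-3.14)² + (0.23)² + (-0.70)² + (-3.01)² + (0.30)² = 26.6464.
Posterior: Inv-Gamma(6.1 + 8/2, 14.7 + 26.6464/2) = Inv-Gamma(10.10, 28.02320).
E[σ²|data] = β/(α−1) = 28.02320/9.10 = 3.0795.

3.0795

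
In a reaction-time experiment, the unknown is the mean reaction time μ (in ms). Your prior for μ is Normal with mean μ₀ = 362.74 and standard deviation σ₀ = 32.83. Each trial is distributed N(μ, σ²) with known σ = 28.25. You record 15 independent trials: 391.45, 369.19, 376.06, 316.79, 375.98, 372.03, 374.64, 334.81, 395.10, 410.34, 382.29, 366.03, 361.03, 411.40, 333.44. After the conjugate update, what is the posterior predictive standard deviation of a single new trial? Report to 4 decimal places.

29.1336

For Normal data with known variance σ², a Normal(μ₀, σ₀²) prior on μ is conjugate. Posterior precision = 1/σ₀² + n/σ²; posterior mean is the precision-weighted average of μ₀ and x̄.
σ₀² = 32.83² = 1077.8089, σ² = 28.25² = 798.0625; σ² + n·σ₀² = 798.0625 + 15·1077.8089 = 16965.196.
Posterior precision = 1/σ₀² + n/σ² = 1/1077.8089 + 15/798.0625 = (σ² + n·σ₀²)/(σ₀²σ²) = 16965.196/(1077.8089·798.0625); posterior variance σₙ² = σ₀²σ²/(σ² + n·σ₀²) = 1077.8089·798.0625/16965.196 = 50.701381.
Predictive variance for one new observation = σₙ² + σ² = 1077.8089·798.0625/16965.196 + 798.0625 = σ²·(σ₀² + 16965.196)/16965.196 = 798.0625·18043.0049/16965.196 = 848.763881; SD = √(798.0625·18043.0049/16965.196) = 29.1336.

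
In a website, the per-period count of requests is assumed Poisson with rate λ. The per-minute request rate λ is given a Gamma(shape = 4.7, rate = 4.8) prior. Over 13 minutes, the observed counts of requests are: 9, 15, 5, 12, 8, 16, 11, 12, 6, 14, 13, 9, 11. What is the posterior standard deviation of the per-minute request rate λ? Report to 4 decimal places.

With a Gamma(shape α, rate β) prior, the Poisson likelihood is conjugate: the posterior is Gamma(α + ΣXᵢ, β + n).
Sum of counts S = 141 over n = 13 minutes.
Posterior: Gamma(α+S, β+n) = Gamma(4.7+141, 4.8+13) = Gamma(145.7, 17.8).
SD = √α/β = √145.7/17.8 = 0.6781.

0.6781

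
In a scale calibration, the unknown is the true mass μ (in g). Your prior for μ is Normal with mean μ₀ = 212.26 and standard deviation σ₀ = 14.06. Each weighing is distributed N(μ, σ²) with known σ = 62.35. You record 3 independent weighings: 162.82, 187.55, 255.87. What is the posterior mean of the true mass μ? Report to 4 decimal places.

For Normal data with known variance σ², a Normal(μ₀, σ₀²) prior on μ is conjugate. Posterior precision = 1/σ₀² + n/σ²; posterior mean is the precision-weighted average of μ₀ and x̄.
Σxᵢ = 162.82 + 187.55 + 255.87 = 606.24, so n·x̄ = 606.24.
σ₀² = 14.06² = 197.6836, σ² = 62.35² = 3887.5225; σ² + n·σ₀² = 3887.5225 + 3·197.6836 = 4480.5733.
Posterior mean = (μ₀/σ₀² + n·x̄/σ²)/(1/σ₀² + n/σ²) = (σ²·μ₀ + σ₀²·n·x̄)/(σ² + n·σ₀²) = (3887.5225·212.26 + 197.6836·606.24)/4480.5733 = 945009.231514/4480.5733 = 210.9126.

210.9126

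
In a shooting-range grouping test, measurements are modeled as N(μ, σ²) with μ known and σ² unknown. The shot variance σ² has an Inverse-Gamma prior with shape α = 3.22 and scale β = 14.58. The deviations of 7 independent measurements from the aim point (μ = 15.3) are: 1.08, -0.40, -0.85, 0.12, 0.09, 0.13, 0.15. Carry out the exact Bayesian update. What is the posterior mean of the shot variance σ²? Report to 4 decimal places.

2.7335

With known mean μ and an Inverse-Gamma(α, β) prior on σ², the Normal likelihood is conjugate: posterior is Inv-Gamma(α + n/2, β + Σ(xᵢ−μ)²/2).
Σ(xᵢ−μ)² = (1.08)² + (-0.40)² + (-0.85)² + (0.12)² + (0.09)² + (0.13)² + (0.15)² = 2.1108.
Posterior: Inv-Gamma(3.22 + 7/2, 14.58 + 2.1108/2) = Inv-Gamma(6.72, 15.63540).
E[σ²|data] = β/(α−1) = 15.63540/5.72 = 2.7335.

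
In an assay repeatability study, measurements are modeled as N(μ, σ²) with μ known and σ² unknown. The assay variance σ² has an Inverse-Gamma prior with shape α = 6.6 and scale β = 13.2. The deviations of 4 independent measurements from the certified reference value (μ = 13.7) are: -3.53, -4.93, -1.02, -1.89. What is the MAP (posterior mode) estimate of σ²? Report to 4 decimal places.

With known mean μ and an Inverse-Gamma(α, β) prior on σ², the Normal likelihood is conjugate: posterior is Inv-Gamma(α + n/2, β + Σ(xᵢ−μ)²/2).
Σ(xᵢ−μ)² = (-3.53)² + (-4.93)² + (-1.02)² + (-1.89)² = 41.3783.
Posterior: Inv-Gamma(6.6 + 4/2, 13.2 + 41.3783/2) = Inv-Gamma(8.60, 33.88915).
Mode = β/(α+1) = 33.88915/9.60 = 3.5301.

3.5301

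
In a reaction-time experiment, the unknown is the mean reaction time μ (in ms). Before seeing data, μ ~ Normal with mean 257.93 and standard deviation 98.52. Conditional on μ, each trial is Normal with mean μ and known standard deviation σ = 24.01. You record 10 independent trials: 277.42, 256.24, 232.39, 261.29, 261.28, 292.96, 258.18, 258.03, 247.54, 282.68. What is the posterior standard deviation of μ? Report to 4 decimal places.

For Normal data with known variance σ², a Normal(μ₀, σ₀²) prior on μ is conjugate. Posterior precision = 1/σ₀² + n/σ²; posterior mean is the precision-weighted average of μ₀ and x̄.
σ₀² = 98.52² = 9706.1904, σ² = 24.01² = 576.4801; σ² + n·σ₀² = 576.4801 + 10·9706.1904 = 97638.3841.
Posterior precision = 1/σ₀² + n/σ² = 1/9706.1904 + 10/576.4801 = (σ² + n·σ₀²)/(σ₀²σ²) = 97638.3841/(9706.1904·576.4801); posterior variance σₙ² = σ₀²σ²/(σ² + n·σ₀²) = 9706.1904·576.4801/97638.3841 = 57.307643.
Posterior SD = √σₙ² = √(9706.1904·576.4801/97638.3841) = 7.5702.

7.5702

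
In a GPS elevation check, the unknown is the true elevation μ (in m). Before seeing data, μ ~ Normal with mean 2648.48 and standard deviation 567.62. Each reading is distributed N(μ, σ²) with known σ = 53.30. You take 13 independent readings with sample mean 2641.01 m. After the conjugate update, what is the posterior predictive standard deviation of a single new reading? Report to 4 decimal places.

For Normal data with known variance σ², a Normal(μ₀, σ₀²) prior on μ is conjugate. Posterior precision = 1/σ₀² + n/σ²; posterior mean is the precision-weighted average of μ₀ and x̄.
σ₀² = 567.62² = 322192.4644, σ² = 53.30² = 2840.89; σ² + n·σ₀² = 2840.89 + 13·322192.4644 = 4191342.9272.
Posterior precision = 1/σ₀² + n/σ² = 1/322192.4644 + 13/2840.89 = (σ² + n·σ₀²)/(σ₀²σ²) = 4191342.9272/(322192.4644·2840.89); posterior variance σₙ² = σ₀²σ²/(σ² + n·σ₀²) = 322192.4644·2840.89/4191342.9272 = 218.381880.
Predictive variance for one new observation = σₙ² + σ² = 322192.4644·2840.89/4191342.9272 + 2840.89 = σ²·(σ₀² + 4191342.9272)/4191342.9272 = 2840.89·4513535.3916/4191342.9272 = 3059.271880; SD = √(2840.89·4513535.3916/4191342.9272) = 55.3107.

55.3107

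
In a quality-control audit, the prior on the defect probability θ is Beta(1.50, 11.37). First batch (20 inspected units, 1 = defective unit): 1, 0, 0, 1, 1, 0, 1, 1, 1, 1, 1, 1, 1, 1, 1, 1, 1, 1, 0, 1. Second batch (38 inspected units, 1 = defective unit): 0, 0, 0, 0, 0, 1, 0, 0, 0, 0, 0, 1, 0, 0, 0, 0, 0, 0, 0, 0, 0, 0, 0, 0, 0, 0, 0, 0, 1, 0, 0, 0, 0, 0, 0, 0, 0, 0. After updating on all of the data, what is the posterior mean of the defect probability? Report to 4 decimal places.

0.2893

The Beta prior is conjugate to a Binomial/Bernoulli likelihood; the update adds successes to α and failures to β.
After batch 1: Beta(1.50+16, 11.37+4) = Beta(17.50, 15.37).
After batch 2: Beta(17.50+3, 15.37+35) = Beta(20.50, 50.37).
Posterior mean = α/(α+β) = 20.50/70.87 = 0.2893.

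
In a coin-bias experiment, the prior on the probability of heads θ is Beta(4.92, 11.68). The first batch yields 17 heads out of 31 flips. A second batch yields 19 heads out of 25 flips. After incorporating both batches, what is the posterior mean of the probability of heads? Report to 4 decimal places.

0.5636

The Beta prior is conjugate to a Binomial/Bernoulli likelihood; the update adds successes to α and failures to β.
After batch 1: Beta(4.92+17, 11.68+14) = Beta(21.92, 25.68).
After batch 2: Beta(21.92+19, 25.68+6) = Beta(40.92, 31.68).
Posterior mean = α/(α+β) = 40.92/72.60 = 0.5636.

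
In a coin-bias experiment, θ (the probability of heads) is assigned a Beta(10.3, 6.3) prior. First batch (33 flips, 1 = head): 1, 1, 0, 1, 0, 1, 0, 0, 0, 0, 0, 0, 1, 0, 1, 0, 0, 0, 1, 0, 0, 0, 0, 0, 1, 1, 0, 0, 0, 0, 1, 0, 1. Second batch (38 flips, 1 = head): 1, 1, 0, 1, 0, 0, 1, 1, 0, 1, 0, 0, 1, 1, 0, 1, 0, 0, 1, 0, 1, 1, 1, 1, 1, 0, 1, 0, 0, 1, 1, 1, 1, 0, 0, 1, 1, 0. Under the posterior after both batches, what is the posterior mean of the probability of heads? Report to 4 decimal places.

0.4943

The Beta prior is conjugate to a Binomial/Bernoulli likelihood; the update adds successes to α and failures to β.
After batch 1: Beta(10.3+11, 6.3+22) = Beta(21.3, 28.3).
After batch 2: Beta(21.3+22, 28.3+16) = Beta(43.3, 44.3).
Posterior mean = α/(α+β) = 43.3/87.6 = 0.4943.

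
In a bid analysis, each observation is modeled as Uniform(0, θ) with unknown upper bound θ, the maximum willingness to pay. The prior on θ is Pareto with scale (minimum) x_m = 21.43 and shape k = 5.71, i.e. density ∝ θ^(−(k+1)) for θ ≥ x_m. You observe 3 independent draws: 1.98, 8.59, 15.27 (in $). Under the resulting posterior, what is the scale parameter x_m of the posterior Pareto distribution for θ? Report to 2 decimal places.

21.43

A Pareto(scale x_m, shape k) prior on the upper bound θ of Uniform(0, θ) is conjugate: posterior is Pareto(max(x_m, max xᵢ), k + n).
Sample maximum = 15.27; prior scale x_m = 21.43 → posterior scale = max = 21.43.
Posterior shape = 5.71 + 3 = 8.71.
Posterior scale x_m = 21.43.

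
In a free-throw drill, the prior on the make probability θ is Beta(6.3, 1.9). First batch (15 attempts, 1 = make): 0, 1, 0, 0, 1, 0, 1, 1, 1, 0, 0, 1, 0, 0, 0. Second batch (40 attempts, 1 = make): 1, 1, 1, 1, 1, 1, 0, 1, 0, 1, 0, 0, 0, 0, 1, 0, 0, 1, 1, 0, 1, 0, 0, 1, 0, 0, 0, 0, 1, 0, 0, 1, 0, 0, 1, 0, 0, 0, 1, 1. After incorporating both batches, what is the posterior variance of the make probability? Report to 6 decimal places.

0.003887

The Beta prior is conjugate to a Binomial/Bernoulli likelihood; the update adds successes to α and failures to β.
After batch 1: Beta(6.3+6, 1.9+9) = Beta(12.3, 10.9).
After batch 2: Beta(12.3+18, 10.9+22) = Beta(30.3, 32.9).
Var = αβ/((α+β)²(α+β+1)) = 30.3·32.9/(63.2²·64.2) = 0.003887.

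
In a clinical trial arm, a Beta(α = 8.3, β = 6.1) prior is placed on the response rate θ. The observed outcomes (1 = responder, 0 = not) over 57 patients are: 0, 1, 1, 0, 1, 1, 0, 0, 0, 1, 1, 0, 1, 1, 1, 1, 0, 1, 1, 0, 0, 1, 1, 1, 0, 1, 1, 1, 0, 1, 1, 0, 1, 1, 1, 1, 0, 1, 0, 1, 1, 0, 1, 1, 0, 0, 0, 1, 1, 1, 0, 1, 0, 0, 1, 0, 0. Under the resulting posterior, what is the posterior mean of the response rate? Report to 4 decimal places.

The Beta prior is conjugate to a Binomial/Bernoulli likelihood; the update adds successes to α and failures to β.
Posterior: Beta(α+k, β+n−k) = Beta(8.3+34, 6.1+23) = Beta(42.3, 29.1).
Posterior mean = α/(α+β) = 42.3/71.4 = 0.5924.

0.5924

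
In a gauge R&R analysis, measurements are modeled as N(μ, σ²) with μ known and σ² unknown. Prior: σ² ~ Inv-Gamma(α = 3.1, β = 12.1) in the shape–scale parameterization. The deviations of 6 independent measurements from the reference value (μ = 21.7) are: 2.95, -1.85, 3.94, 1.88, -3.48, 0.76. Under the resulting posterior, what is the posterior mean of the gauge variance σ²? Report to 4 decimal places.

With known mean μ and an Inverse-Gamma(α, β) prior on σ², the Normal likelihood is conjugate: posterior is Inv-Gamma(α + n/2, β + Σ(xᵢ−μ)²/2).
Σ(xᵢ−μ)² = (2.95)² + (-1.85)² + (3.94)² + (1.88)² + (-3.48)² + (0.76)² = 43.8710.
Posterior: Inv-Gamma(3.1 + 6/2, 12.1 + 43.8710/2) = Inv-Gamma(6.10, 34.03550).
E[σ²|data] = β/(α−1) = 34.03550/5.10 = 6.6736.

6.6736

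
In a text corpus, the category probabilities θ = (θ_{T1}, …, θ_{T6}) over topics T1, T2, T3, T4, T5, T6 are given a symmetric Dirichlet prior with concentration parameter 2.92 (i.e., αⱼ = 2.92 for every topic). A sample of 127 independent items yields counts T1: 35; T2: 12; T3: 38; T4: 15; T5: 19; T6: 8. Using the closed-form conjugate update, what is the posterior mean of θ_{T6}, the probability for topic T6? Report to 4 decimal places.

The Dirichlet prior is conjugate to the Multinomial likelihood: each posterior αⱼ = prior αⱼ + observed count nⱼ.
Posterior concentration: (37.92, 14.92, 40.92, 17.92, 21.92, 10.92), total = 144.52.
E[θ_{T6}|data] = α_{T6}/Σα = 10.92/144.52 = 0.0756.

0.0756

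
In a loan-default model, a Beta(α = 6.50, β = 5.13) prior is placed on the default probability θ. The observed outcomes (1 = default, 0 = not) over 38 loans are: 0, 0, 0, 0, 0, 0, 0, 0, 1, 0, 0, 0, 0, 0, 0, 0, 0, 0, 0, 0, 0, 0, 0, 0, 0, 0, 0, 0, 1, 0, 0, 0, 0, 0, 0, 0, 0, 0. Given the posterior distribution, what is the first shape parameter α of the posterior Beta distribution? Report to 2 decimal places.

The Beta prior is conjugate to a Binomial/Bernoulli likelihood; the update adds successes to α and failures to β.
Posterior: Beta(α+k, β+n−k) = Beta(6.50+2, 5.13+36) = Beta(8.50, 41.13).
Posterior α = 8.50.

8.50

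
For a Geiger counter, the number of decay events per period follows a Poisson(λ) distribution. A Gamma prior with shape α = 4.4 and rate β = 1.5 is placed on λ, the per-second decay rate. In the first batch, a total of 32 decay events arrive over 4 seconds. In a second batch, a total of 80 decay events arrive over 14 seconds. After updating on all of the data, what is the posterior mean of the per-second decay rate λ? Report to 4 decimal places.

5.9692

With a Gamma(shape α, rate β) prior, the Poisson likelihood is conjugate: the posterior is Gamma(α + ΣXᵢ, β + n).
After batch 1: Gamma(α+S, β+n) = Gamma(4.4+32, 1.5+4) = Gamma(36.4, 5.5).
After batch 2: Gamma(α+S, β+n) = Gamma(36.4+80, 5.5+14) = Gamma(116.4, 19.5).
Posterior mean = α/β = 116.4/19.5 = 5.9692.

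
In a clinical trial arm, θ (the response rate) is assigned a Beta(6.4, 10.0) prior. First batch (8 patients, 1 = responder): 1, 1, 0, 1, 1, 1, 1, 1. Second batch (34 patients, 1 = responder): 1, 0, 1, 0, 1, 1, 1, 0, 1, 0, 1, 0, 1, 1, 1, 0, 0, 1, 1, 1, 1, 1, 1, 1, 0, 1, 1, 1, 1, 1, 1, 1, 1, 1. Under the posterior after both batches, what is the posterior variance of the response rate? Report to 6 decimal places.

0.003695

The Beta prior is conjugate to a Binomial/Bernoulli likelihood; the update adds successes to α and failures to β.
After batch 1: Beta(6.4+7, 10.0+1) = Beta(13.4, 11.0).
After batch 2: Beta(13.4+26, 11.0+8) = Beta(39.4, 19.0).
Var = αβ/((α+β)²(α+β+1)) = 39.4·19.0/(58.4²·59.4) = 0.003695.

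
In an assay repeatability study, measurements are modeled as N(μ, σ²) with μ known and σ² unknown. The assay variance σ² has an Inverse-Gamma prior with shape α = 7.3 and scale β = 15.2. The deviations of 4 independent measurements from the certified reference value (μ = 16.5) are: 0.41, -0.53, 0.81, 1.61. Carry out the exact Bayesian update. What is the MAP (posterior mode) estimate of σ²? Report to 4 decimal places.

1.6552

With known mean μ and an Inverse-Gamma(α, β) prior on σ², the Normal likelihood is conjugate: posterior is Inv-Gamma(α + n/2, β + Σ(xᵢ−μ)²/2).
Σ(xᵢ−μ)² = (0.41)² + (-0.53)² + (0.81)² + (1.61)² = 3.6972.
Posterior: Inv-Gamma(7.3 + 4/2, 15.2 + 3.6972/2) = Inv-Gamma(9.30, 17.04860).
Mode = β/(α+1) = 17.04860/10.30 = 1.6552.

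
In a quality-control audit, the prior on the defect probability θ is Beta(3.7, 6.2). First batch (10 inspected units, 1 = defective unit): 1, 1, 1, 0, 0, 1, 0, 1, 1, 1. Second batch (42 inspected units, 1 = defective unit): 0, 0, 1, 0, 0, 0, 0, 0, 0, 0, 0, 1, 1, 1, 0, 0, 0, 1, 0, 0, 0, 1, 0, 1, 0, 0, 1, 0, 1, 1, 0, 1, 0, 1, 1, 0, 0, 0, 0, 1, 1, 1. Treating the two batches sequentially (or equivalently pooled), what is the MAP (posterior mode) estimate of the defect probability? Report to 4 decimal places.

The Beta prior is conjugate to a Binomial/Bernoulli likelihood; the update adds successes to α and failures to β.
After batch 1: Beta(3.7+7, 6.2+3) = Beta(10.7, 9.2).
After batch 2: Beta(10.7+16, 9.2+26) = Beta(26.7, 35.2).
Mode of Beta(a,b) for a,b>1 is (a−1)/(a+b−2) = 25.7/59.9 = 0.4290.

0.4290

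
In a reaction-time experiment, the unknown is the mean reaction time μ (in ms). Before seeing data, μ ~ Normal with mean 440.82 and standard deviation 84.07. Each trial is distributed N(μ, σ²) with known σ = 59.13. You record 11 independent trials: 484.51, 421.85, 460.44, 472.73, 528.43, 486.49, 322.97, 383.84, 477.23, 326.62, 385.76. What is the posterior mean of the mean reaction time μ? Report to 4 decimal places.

432.2813

For Normal data with known variance σ², a Normal(μ₀, σ₀²) prior on μ is conjugate. Posterior precision = 1/σ₀² + n/σ²; posterior mean is the precision-weighted average of μ₀ and x̄.
Σxᵢ = 484.51 + 421.85 + 460.44 + 472.73 + 528.43 + 486.49 + 322.97 + 383.84 + 477.23 + 326.62 + 385.76 = 4750.87, so n·x̄ = 4750.87.
σ₀² = 84.07² = 7067.7649, σ² = 59.13² = 3496.3569; σ² + n·σ₀² = 3496.3569 + 11·7067.7649 = 81241.7708.
Posterior mean = (μ₀/σ₀² + n·x̄/σ²)/(1/σ₀² + n/σ²) = (σ²·μ₀ + σ₀²·n·x̄)/(σ² + n·σ₀²) = (3496.3569·440.82 + 7067.7649·4750.87)/81241.7708 = 35119296.279121/81241.7708 = 432.2813.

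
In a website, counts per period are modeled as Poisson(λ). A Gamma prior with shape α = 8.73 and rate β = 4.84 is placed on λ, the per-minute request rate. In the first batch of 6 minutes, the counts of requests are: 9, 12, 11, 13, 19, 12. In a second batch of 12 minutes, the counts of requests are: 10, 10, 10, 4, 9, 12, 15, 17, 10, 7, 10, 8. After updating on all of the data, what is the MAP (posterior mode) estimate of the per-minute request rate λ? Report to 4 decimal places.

With a Gamma(shape α, rate β) prior, the Poisson likelihood is conjugate: the posterior is Gamma(α + ΣXᵢ, β + n).
Batch 1: sum of counts S = 76 over n = 6 minutes.
After batch 1: Gamma(α+S, β+n) = Gamma(8.73+76, 4.84+6) = Gamma(84.73, 10.84).
Batch 2: sum of counts S = 122 over n = 12 minutes.
After batch 2: Gamma(α+S, β+n) = Gamma(84.73+122, 10.84+12) = Gamma(206.73, 22.84).
Mode of Gamma(α,β) for α≥1 is (α−1)/β = 205.73/22.84 = 9.0074.

9.0074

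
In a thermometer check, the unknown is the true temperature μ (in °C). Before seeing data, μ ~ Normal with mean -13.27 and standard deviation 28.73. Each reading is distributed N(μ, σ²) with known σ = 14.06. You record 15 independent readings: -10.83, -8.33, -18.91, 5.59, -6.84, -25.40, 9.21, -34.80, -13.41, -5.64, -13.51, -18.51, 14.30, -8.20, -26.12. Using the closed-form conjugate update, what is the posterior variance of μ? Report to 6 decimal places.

For Normal data with known variance σ², a Normal(μ₀, σ₀²) prior on μ is conjugate. Posterior precision = 1/σ₀² + n/σ²; posterior mean is the precision-weighted average of μ₀ and x̄.
σ₀² = 28.73² = 825.4129, σ² = 14.06² = 197.6836; σ² + n·σ₀² = 197.6836 + 15·825.4129 = 12578.8771.
Posterior precision = 1/σ₀² + n/σ² = 1/825.4129 + 15/197.6836 = (σ² + n·σ₀²)/(σ₀²σ²) = 12578.8771/(825.4129·197.6836); posterior variance σₙ² = σ₀²σ²/(σ² + n·σ₀²) = 825.4129·197.6836/12578.8771 = 12.971793.

12.971793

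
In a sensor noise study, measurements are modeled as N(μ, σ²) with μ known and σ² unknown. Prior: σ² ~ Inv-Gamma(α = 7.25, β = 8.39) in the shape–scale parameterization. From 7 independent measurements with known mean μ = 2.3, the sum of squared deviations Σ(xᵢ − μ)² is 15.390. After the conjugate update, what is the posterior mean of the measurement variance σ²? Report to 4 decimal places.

1.6497

With known mean μ and an Inverse-Gamma(α, β) prior on σ², the Normal likelihood is conjugate: posterior is Inv-Gamma(α + n/2, β + Σ(xᵢ−μ)²/2).
Posterior: Inv-Gamma(7.25 + 7/2, 8.39 + 15.390/2) = Inv-Gamma(10.75, 16.0850).
E[σ²|data] = β/(α−1) = 16.0850/9.75 = 1.6497.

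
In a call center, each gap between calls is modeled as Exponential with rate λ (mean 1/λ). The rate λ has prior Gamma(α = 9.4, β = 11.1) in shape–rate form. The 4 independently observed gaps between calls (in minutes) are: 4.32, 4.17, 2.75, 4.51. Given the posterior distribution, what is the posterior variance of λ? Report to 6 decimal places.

0.018587

With a Gamma(shape α, rate β) prior on the exponential rate λ, the posterior after n observations with total T = Σxᵢ is Gamma(α+n, β+T).
Sum of observations T = 15.75 minutes; n = 4.
Posterior: Gamma(9.4+4, 11.1+15.75) = Gamma(13.4, 26.85).
Var = α/β² = 0.018587.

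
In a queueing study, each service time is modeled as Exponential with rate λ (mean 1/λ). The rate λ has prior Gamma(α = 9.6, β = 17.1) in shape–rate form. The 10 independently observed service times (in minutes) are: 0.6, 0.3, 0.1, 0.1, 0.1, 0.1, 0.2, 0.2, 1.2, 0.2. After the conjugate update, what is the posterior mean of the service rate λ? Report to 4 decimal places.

With a Gamma(shape α, rate β) prior on the exponential rate λ, the posterior after n observations with total T = Σxᵢ is Gamma(α+n, β+T).
Sum of observations T = 3.1 minutes; n = 10.
Posterior: Gamma(9.6+10, 17.1+3.1) = Gamma(19.6, 20.2).
Posterior mean of λ = α/β = 19.6/20.2 = 0.9703.

0.9703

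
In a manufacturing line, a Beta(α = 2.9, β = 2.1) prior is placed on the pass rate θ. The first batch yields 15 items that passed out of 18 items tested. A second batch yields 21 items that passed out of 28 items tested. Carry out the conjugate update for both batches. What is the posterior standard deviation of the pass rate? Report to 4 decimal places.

0.0590

The Beta prior is conjugate to a Binomial/Bernoulli likelihood; the update adds successes to α and failures to β.
After batch 1: Beta(2.9+15, 2.1+3) = Beta(17.9, 5.1).
After batch 2: Beta(17.9+21, 5.1+7) = Beta(38.9, 12.1).
Var = αβ/((α+β)²(α+β+1)) = 38.9·12.1/(51.0²·52.0) = 0.00348010; SD = √0.00348010 = 0.0590.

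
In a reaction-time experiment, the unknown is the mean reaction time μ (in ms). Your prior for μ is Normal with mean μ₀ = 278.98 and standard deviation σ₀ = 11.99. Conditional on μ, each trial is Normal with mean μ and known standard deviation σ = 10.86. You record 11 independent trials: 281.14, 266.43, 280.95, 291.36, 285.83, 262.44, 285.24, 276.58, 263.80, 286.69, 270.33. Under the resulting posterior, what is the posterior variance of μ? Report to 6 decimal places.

For Normal data with known variance σ², a Normal(μ₀, σ₀²) prior on μ is conjugate. Posterior precision = 1/σ₀² + n/σ²; posterior mean is the precision-weighted average of μ₀ and x̄.
σ₀² = 11.99² = 143.7601, σ² = 10.86² = 117.9396; σ² + n·σ₀² = 117.9396 + 11·143.7601 = 1699.3007.
Posterior precision = 1/σ₀² + n/σ² = 1/143.7601 + 11/117.9396 = (σ² + n·σ₀²)/(σ₀²σ²) = 1699.3007/(143.7601·117.9396); posterior variance σₙ² = σ₀²σ²/(σ² + n·σ₀²) = 143.7601·117.9396/1699.3007 = 9.977639.

9.977639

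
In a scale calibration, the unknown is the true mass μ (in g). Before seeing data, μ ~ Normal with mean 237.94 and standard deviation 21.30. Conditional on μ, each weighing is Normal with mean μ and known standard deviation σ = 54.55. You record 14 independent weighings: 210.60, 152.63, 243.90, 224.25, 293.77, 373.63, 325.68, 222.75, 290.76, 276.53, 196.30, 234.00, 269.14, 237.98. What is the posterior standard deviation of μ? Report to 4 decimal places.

For Normal data with known variance σ², a Normal(μ₀, σ₀²) prior on μ is conjugate. Posterior precision = 1/σ₀² + n/σ²; posterior mean is the precision-weighted average of μ₀ and x̄.
σ₀² = 21.30² = 453.69, σ² = 54.55² = 2975.7025; σ² + n·σ₀² = 2975.7025 + 14·453.69 = 9327.3625.
Posterior precision = 1/σ₀² + n/σ² = 1/453.69 + 14/2975.7025 = (σ² + n·σ₀²)/(σ₀²σ²) = 9327.3625/(453.69·2975.7025); posterior variance σₙ² = σ₀²σ²/(σ² + n·σ₀²) = 453.69·2975.7025/9327.3625 = 144.740431.
Posterior SD = √σₙ² = √(453.69·2975.7025/9327.3625) = 12.0308.

12.0308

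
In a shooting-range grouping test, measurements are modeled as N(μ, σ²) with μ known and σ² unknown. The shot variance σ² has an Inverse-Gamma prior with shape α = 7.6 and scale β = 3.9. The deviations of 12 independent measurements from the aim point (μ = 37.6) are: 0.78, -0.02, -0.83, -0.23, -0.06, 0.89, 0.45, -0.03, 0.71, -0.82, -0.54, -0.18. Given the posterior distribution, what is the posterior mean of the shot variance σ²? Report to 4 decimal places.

With known mean μ and an Inverse-Gamma(α, β) prior on σ², the Normal likelihood is conjugate: posterior is Inv-Gamma(α + n/2, β + Σ(xᵢ−μ)²/2).
Σ(xᵢ−μ)² = (0.78)² + (-0.02)² + (-0.83)² + (-0.23)² + (-0.06)² + (0.89)² + (0.45)² + (-0.03)² + (0.71)² + (-0.82)² + (-0.54)² + (-0.18)² = 3.8502.
Posterior: Inv-Gamma(7.6 + 12/2, 3.9 + 3.8502/2) = Inv-Gamma(13.60, 5.82510).
E[σ²|data] = β/(α−1) = 5.82510/12.60 = 0.4623.

0.4623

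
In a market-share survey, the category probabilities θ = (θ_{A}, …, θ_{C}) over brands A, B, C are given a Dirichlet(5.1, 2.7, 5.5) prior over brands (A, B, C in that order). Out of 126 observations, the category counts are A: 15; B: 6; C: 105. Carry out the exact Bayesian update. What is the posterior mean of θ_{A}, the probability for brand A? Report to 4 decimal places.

The Dirichlet prior is conjugate to the Multinomial likelihood: each posterior αⱼ = prior αⱼ + observed count nⱼ.
Posterior concentration: (20.1, 8.7, 110.5), total = 139.3.
E[θ_{A}|data] = α_{A}/Σα = 20.1/139.3 = 0.1443.

0.1443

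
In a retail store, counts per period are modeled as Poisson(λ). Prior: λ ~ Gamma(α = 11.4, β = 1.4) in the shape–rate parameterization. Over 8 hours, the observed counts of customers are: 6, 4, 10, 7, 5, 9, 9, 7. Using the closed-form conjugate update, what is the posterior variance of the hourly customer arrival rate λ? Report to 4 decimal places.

0.7741

With a Gamma(shape α, rate β) prior, the Poisson likelihood is conjugate: the posterior is Gamma(α + ΣXᵢ, β + n).
Sum of counts S = 57 over n = 8 hours.
Posterior: Gamma(α+S, β+n) = Gamma(11.4+57, 1.4+8) = Gamma(68.4, 9.4).
Var = α/β² = 68.4/9.4² = 0.7741.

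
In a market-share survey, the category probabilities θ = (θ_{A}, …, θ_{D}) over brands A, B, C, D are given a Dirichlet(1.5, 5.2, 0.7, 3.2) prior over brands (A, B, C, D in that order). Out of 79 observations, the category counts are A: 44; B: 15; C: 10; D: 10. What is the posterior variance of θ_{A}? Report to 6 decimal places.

0.002759

The Dirichlet prior is conjugate to the Multinomial likelihood: each posterior αⱼ = prior αⱼ + observed count nⱼ.
Posterior concentration: (45.5, 20.2, 10.7, 13.2), total = 89.6.
Var[θ_j] = α_j(Σα−α_j)/((Σα)²(Σα+1)) = 45.5·44.1/(89.6²·90.6) = 0.002759.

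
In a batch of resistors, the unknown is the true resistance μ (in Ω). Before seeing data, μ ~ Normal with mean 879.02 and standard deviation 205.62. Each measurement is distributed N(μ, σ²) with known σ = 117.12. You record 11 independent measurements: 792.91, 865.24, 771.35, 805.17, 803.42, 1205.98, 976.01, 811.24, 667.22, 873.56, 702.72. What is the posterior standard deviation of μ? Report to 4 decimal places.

For Normal data with known variance σ², a Normal(μ₀, σ₀²) prior on μ is conjugate. Posterior precision = 1/σ₀² + n/σ²; posterior mean is the precision-weighted average of μ₀ and x̄.
σ₀² = 205.62² = 42279.5844, σ² = 117.12² = 13717.0944; σ² + n·σ₀² = 13717.0944 + 11·42279.5844 = 478792.5228.
Posterior precision = 1/σ₀² + n/σ² = 1/42279.5844 + 11/13717.0944 = (σ² + n·σ₀²)/(σ₀²σ²) = 478792.5228/(42279.5844·13717.0944); posterior variance σₙ² = σ₀²σ²/(σ² + n·σ₀²) = 42279.5844·13717.0944/478792.5228 = 1211.282597.
Posterior SD = √σₙ² = √(42279.5844·13717.0944/478792.5228) = 34.8035.

34.8035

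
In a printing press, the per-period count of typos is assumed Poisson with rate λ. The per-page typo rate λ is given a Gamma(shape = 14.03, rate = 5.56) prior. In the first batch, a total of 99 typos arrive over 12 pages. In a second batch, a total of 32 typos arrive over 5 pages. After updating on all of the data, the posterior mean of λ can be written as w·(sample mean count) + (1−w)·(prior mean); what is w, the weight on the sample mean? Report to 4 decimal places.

With a Gamma(shape α, rate β) prior, the Poisson likelihood is conjugate: the posterior is Gamma(α + ΣXᵢ, β + n).
Total number of pages: n = 12 + 5 = 17.
Posterior mean = (α₀+S)/(β₀+n) = [n/(β₀+n)]·(S/n) + [β₀/(β₀+n)]·(α₀/β₀), so only n and β₀ enter the weight.
Weight on data w = n/(β₀+n) = 17/(5.56+17) = 17/22.56 = 0.7535.

0.7535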